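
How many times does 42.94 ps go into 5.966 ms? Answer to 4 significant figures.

(5.966 × 10⁻³) / (42.94 × 10⁻¹²) = 0.13894 × 10⁹

138900000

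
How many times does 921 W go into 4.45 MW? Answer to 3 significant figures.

(4.45 × 10^6) / (921) = 0.004832 × 10^6

4830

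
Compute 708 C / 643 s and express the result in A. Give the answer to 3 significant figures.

(708) / (643) = 1.1011 A

1.10 A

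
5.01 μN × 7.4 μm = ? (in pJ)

37.074 pJ

5.01e-6 × 7.4e-6 = 37.074e-12 J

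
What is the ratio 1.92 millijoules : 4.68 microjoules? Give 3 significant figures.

410

(1.92 × 10⁻³) / (4.68 × 10⁻⁶) = 0.4103 × 10³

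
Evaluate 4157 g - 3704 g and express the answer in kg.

0.453 kg

In kg:
  4157 g = 4157e-3 kg = 4.157
  3704 g = 3704e-3 kg = 3.704
Difference: 4.157 - 3.704 = 0.453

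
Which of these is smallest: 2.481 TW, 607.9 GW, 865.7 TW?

607.9 GW

2.481 TW = 2481000000000 W
607.9 GW = 607900000000 W
865.7 TW = 865700000000000 W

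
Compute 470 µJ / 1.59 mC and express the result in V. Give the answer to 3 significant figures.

0.296 V

(470e-6) / (1.59e-3) = 295.6e-3 V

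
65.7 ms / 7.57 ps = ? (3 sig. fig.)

(65.7 × 10^-3) / (7.57 × 10^-12) = 8.679 × 10^9

8680000000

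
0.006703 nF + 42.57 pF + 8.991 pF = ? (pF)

In pF:
  0.006703 nF = 0.006703 × 10^3 pF = 6.703
  42.57 pF → 42.57
  8.991 pF → 8.991
Sum: 6.703 + 42.57 + 8.991 = 58.264

58.264 pF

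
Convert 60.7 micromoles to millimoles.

0.0607 millimoles

micro = 1e-6, milli = 1e-3; factor is 1e-3.
60.7 × 1e-3 = 0.0607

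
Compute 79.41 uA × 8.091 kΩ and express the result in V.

79.41e-6 × 8.091e3 = 642.50631e-3 V

0.64250631 V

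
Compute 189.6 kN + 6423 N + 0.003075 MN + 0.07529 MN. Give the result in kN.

274.388 kN

In kN:
  189.6 kN → 189.6
  6423 N = 6423e-3 kN = 6.423
  0.003075 MN = 0.003075e3 kN = 3.075
  0.07529 MN = 0.07529e3 kN = 75.29
Sum: 189.6 + 6.423 + 3.075 + 75.29 = 274.388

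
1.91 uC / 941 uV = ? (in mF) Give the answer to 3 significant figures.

(1.91e-6) / (941e-6) = 0.0020298 F

2.03 mF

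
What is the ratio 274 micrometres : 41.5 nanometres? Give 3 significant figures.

(274 × 10⁻⁶) / (41.5 × 10⁻⁹) = 6.602 × 10³

6600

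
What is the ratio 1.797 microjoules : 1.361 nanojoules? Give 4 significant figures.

(1.797 × 10⁻⁶) / (1.361 × 10⁻⁹) = 1.3204 × 10³

1320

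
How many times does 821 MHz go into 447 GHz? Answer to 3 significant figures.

544

(447 × 10^9) / (821 × 10^6) = 0.5445 × 10^3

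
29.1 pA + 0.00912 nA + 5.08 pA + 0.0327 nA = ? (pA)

76 pA

In pA:
  29.1 pA → 29.1
  0.00912 nA = 0.00912e3 pA = 9.12
  5.08 pA → 5.08
  0.0327 nA = 0.0327e3 pA = 32.7
Sum: 29.1 + 9.12 + 5.08 + 32.7 = 76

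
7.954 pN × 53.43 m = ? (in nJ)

7.954e-12 × 53.43 = 424.98222e-12 J

0.42498222 nJ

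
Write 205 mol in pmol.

205000000000000 pmol

(no prefix) = 10^0, pico = 10^-12; factor is 10^12.
205 × 10^12 = 205000000000000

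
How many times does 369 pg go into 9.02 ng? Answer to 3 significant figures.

24.4

(9.02 × 10^-9) / (369 × 10^-12) = 0.02444 × 10^3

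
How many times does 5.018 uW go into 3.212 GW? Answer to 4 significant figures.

(3.212e9) / (5.018e-6) = 0.6401e15

640100000000000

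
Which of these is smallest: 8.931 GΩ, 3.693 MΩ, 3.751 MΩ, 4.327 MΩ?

8.931 GΩ = 8931000000 Ω
3.693 MΩ = 3693000 Ω
3.751 MΩ = 3751000 Ω
4.327 MΩ = 4327000 Ω

3.693 MΩ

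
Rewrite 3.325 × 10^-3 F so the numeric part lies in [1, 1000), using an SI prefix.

3.325 mF

= 3.325 × 10^-3 F; 10^-3 is milli.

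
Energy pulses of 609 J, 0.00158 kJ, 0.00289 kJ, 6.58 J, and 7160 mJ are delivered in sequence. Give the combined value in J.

In J:
  609 J → 609
  0.00158 kJ = 0.00158e3 J = 1.58
  0.00289 kJ = 0.00289e3 J = 2.89
  6.58 J → 6.58
  7160 mJ = 7160e-3 J = 7.16
Sum: 609 + 1.58 + 2.89 + 6.58 + 7.16 = 627.21

627.21 J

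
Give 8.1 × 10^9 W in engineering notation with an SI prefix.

= 8.1 × 10^9 W; 10^9 is giga.

8.1 GW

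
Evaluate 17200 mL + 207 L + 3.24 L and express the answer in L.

227.44 L

In L:
  17200 mL = 17200e-3 L = 17.2
  207 L → 207
  3.24 L → 3.24
Sum: 17.2 + 207 + 3.24 = 227.44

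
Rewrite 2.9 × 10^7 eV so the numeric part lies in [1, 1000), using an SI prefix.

= 29 × 10^6 eV; 10^6 is mega.

29 MeV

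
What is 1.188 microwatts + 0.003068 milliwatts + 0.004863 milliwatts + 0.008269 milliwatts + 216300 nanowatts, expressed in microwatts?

233.688 microwatts

In microwatts:
  1.188 microwatts → 1.188
  0.003068 milliwatts = 0.003068 × 10^3 microwatts = 3.068
  0.004863 milliwatts = 0.004863 × 10^3 microwatts = 4.863
  0.008269 milliwatts = 0.008269 × 10^3 microwatts = 8.269
  216300 nanowatts = 216300 × 10^-3 microwatts = 216.3
Sum: 1.188 + 3.068 + 4.863 + 8.269 + 216.3 = 233.688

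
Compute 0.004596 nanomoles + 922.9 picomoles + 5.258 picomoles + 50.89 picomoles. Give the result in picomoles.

983.644 picomoles

In picomoles:
  0.004596 nanomoles = 0.004596 × 10^3 picomoles = 4.596
  922.9 picomoles → 922.9
  5.258 picomoles → 5.258
  50.89 picomoles → 50.89
Sum: 4.596 + 922.9 + 5.258 + 50.89 = 983.644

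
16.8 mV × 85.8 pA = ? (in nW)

0.00144144 nW

16.8 × 10^-3 × 85.8 × 10^-12 = 1441.44 × 10^-15 W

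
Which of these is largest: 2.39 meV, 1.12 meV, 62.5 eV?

2.39 meV = 0.00239 eV
1.12 meV = 0.00112 eV
62.5 eV = 62.5 eV

62.5 eV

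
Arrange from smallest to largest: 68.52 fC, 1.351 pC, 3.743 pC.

68.52 fC < 1.351 pC < 3.743 pC

68.52 fC = 0.00000000000006852 C
1.351 pC = 0.000000000001351 C
3.743 pC = 0.000000000003743 C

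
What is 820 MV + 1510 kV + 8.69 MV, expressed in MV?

830.2 MV

In MV:
  820 MV → 820
  1510 kV = 1510 × 10^-3 MV = 1.51
  8.69 MV → 8.69
Sum: 820 + 1.51 + 8.69 = 830.2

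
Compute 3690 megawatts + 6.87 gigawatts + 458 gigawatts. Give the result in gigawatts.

468.56 gigawatts

In gigawatts:
  3690 megawatts = 3690e-3 gigawatts = 3.69
  6.87 gigawatts → 6.87
  458 gigawatts → 458
Sum: 3.69 + 6.87 + 458 = 468.56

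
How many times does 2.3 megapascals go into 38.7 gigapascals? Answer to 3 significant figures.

(38.7 × 10⁹) / (2.3 × 10⁶) = 16.83 × 10³

16800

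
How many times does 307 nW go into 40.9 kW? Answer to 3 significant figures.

(40.9e3) / (307e-9) = 0.1332e12

133000000000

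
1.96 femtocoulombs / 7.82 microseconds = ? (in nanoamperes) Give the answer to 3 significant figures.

0.251 nanoamperes

(1.96e-15) / (7.82e-6) = 0.25064e-9 A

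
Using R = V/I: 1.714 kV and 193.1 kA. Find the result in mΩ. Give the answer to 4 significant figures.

8.876 mΩ

(1.714 × 10^3) / (193.1 × 10^3) = 0.00887623 Ω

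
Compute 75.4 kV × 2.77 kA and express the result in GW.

75.4e3 × 2.77e3 = 208.858e6 W

0.208858 GW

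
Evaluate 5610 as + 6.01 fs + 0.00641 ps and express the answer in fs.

18.03 fs

In fs:
  5610 as = 5610 × 10^-3 fs = 5.61
  6.01 fs → 6.01
  0.00641 ps = 0.00641 × 10^3 fs = 6.41
Sum: 5.61 + 6.01 + 6.41 = 18.03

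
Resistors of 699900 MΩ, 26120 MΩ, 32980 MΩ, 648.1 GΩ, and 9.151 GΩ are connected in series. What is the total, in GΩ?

In GΩ:
  699900 MΩ = 699900 × 10^-3 GΩ = 699.9
  26120 MΩ = 26120 × 10^-3 GΩ = 26.12
  32980 MΩ = 32980 × 10^-3 GΩ = 32.98
  648.1 GΩ → 648.1
  9.151 GΩ → 9.151
Sum: 699.9 + 26.12 + 32.98 + 648.1 + 9.151 = 1416.251

1416.251 GΩ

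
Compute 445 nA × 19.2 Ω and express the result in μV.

8.544 μV

445 × 10^-9 × 19.2 = 8544 × 10^-9 V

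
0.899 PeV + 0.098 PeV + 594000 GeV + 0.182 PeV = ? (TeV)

In TeV:
  0.899 PeV = 0.899 × 10^3 TeV = 899
  0.098 PeV = 0.098 × 10^3 TeV = 98
  594000 GeV = 594000 × 10^-3 TeV = 594
  0.182 PeV = 0.182 × 10^3 TeV = 182
Sum: 899 + 98 + 594 + 182 = 1773

1773 TeV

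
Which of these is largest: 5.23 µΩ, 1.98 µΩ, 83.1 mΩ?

5.23 µΩ = 0.00000523 Ω
1.98 µΩ = 0.00000198 Ω
83.1 mΩ = 0.0831 Ω

83.1 mΩ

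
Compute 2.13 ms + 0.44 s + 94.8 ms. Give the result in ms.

In ms:
  2.13 ms → 2.13
  0.44 s = 0.44 × 10³ ms = 440
  94.8 ms → 94.8
Sum: 2.13 + 440 + 94.8 = 536.93

536.93 ms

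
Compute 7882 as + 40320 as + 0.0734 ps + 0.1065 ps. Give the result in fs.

228.102 fs

In fs:
  7882 as = 7882 × 10⁻³ fs = 7.882
  40320 as = 40320 × 10⁻³ fs = 40.32
  0.0734 ps = 0.0734 × 10³ fs = 73.4
  0.1065 ps = 0.1065 × 10³ fs = 106.5
Sum: 7.882 + 40.32 + 73.4 + 106.5 = 228.102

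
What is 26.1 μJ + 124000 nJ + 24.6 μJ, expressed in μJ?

174.7 μJ

In μJ:
  26.1 μJ → 26.1
  124000 nJ = 124000 × 10⁻³ μJ = 124
  24.6 μJ → 24.6
Sum: 26.1 + 124 + 24.6 = 174.7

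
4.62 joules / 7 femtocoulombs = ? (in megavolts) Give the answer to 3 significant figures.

660000000 megavolts

(4.62) / (7 × 10^-15) = 0.66 × 10^15 V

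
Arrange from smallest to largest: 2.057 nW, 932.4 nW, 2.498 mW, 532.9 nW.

2.057 nW = 0.000000002057 W
932.4 nW = 0.0000009324 W
2.498 mW = 0.002498 W
532.9 nW = 0.0000005329 W

2.057 nW < 532.9 nW < 932.4 nW < 2.498 mW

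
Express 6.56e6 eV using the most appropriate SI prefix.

= 6.56e6 eV; 1e6 is mega.

6.56 MeV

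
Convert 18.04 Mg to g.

18040000 g

mega = 10⁶, (no prefix) = 10⁰; factor is 10⁶.
18.04 × 10⁶ = 18040000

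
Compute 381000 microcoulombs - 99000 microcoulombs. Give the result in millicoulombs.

In millicoulombs:
  381000 microcoulombs = 381000 × 10⁻³ millicoulombs = 381
  99000 microcoulombs = 99000 × 10⁻³ millicoulombs = 99
Difference: 381 - 99 = 282

282 millicoulombs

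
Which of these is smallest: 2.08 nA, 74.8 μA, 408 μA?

2.08 nA

2.08 nA = 0.00000000208 A
74.8 μA = 0.0000748 A
408 μA = 0.000408 A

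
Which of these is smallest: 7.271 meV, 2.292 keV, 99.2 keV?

7.271 meV

7.271 meV = 0.007271 eV
2.292 keV = 2292 eV
99.2 keV = 99200 eV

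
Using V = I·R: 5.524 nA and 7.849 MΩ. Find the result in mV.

5.524 × 10^-9 × 7.849 × 10^6 = 43.357876 × 10^-3 V

43.357876 mV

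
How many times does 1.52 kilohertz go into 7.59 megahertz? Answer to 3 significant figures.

(7.59e6) / (1.52e3) = 4.993e3

4990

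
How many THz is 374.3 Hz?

0.0000000003743 THz

(no prefix) = 10⁰, tera = 10¹²; factor is 10⁻¹².
374.3 × 10⁻¹² = 0.0000000003743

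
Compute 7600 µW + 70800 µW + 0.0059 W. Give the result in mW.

In mW:
  7600 µW = 7600e-3 mW = 7.6
  70800 µW = 70800e-3 mW = 70.8
  0.0059 W = 0.0059e3 mW = 5.9
Sum: 7.6 + 70.8 + 5.9 = 84.3

84.3 mW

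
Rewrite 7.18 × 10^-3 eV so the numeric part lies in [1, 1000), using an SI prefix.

7.18 meV

= 7.18 × 10^-3 eV; 10^-3 is milli.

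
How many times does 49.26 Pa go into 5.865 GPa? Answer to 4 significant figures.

(5.865 × 10^9) / (49.26) = 0.11906 × 10^9

119100000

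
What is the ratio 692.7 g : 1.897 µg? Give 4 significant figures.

365200000

(692.7) / (1.897e-6) = 365.16e6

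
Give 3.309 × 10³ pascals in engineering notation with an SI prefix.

= 3.309 × 10³ pascals; 10³ is kilo.

3.309 kilopascals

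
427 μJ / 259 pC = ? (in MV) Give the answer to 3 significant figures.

1.65 MV

(427 × 10^-6) / (259 × 10^-12) = 1.6486 × 10^6 V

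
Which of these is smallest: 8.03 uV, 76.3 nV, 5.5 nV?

5.5 nV

8.03 uV = 0.00000803 V
76.3 nV = 0.0000000763 V
5.5 nV = 0.0000000055 V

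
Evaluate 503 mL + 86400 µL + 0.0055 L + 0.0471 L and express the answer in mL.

In mL:
  503 mL → 503
  86400 µL = 86400 × 10^-3 mL = 86.4
  0.0055 L = 0.0055 × 10^3 mL = 5.5
  0.0471 L = 0.0471 × 10^3 mL = 47.1
Sum: 503 + 86.4 + 5.5 + 47.1 = 642

642 mL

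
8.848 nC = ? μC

0.008848 μC

nano = 1e-9, micro = 1e-6; factor is 1e-3.
8.848 × 1e-3 = 0.008848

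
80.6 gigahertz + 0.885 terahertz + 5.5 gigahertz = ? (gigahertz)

In gigahertz:
  80.6 gigahertz → 80.6
  0.885 terahertz = 0.885e3 gigahertz = 885
  5.5 gigahertz → 5.5
Sum: 80.6 + 885 + 5.5 = 971.1

971.1 gigahertz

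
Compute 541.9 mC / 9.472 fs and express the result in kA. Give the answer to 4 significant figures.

(541.9 × 10^-3) / (9.472 × 10^-15) = 57.2107 × 10^12 A

57210000000 kA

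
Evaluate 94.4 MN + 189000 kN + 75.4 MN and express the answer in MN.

In MN:
  94.4 MN → 94.4
  189000 kN = 189000 × 10^-3 MN = 189
  75.4 MN → 75.4
Sum: 94.4 + 189 + 75.4 = 358.8

358.8 MN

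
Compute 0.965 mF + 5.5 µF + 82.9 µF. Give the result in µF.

1053.4 µF

In µF:
  0.965 mF = 0.965e3 µF = 965
  5.5 µF → 5.5
  82.9 µF → 82.9
Sum: 965 + 5.5 + 82.9 = 1053.4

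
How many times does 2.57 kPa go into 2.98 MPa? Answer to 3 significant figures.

1160

(2.98e6) / (2.57e3) = 1.16e3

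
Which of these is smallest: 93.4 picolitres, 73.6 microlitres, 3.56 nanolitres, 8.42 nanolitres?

93.4 picolitres

93.4 picolitres = 0.0000000000934 litres
73.6 microlitres = 0.0000736 litres
3.56 nanolitres = 0.00000000356 litres
8.42 nanolitres = 0.00000000842 litres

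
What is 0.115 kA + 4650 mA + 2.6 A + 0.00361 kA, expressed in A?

In A:
  0.115 kA = 0.115 × 10³ A = 115
  4650 mA = 4650 × 10⁻³ A = 4.65
  2.6 A → 2.6
  0.00361 kA = 0.00361 × 10³ A = 3.61
Sum: 115 + 4.65 + 2.6 + 3.61 = 125.86

125.86 A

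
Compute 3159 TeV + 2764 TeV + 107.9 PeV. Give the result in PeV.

In PeV:
  3159 TeV = 3159 × 10⁻³ PeV = 3.159
  2764 TeV = 2764 × 10⁻³ PeV = 2.764
  107.9 PeV → 107.9
Sum: 3.159 + 2.764 + 107.9 = 113.823

113.823 PeV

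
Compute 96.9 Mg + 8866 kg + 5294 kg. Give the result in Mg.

In Mg:
  96.9 Mg → 96.9
  8866 kg = 8866e-3 Mg = 8.866
  5294 kg = 5294e-3 Mg = 5.294
Sum: 96.9 + 8.866 + 5.294 = 111.06

111.06 Mg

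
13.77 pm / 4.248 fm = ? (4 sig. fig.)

(13.77e-12) / (4.248e-15) = 3.2415e3

3242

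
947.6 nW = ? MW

0.0000000000009476 MW

nano = 1e-9, mega = 1e6; factor is 1e-15.
947.6 × 1e-15 = 0.0000000000009476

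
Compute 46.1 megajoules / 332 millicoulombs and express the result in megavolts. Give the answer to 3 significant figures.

(46.1e6) / (332e-3) = 0.13886e9 V

139 megavolts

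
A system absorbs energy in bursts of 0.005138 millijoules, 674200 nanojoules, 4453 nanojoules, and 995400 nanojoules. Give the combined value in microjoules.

In microjoules:
  0.005138 millijoules = 0.005138 × 10³ microjoules = 5.138
  674200 nanojoules = 674200 × 10⁻³ microjoules = 674.2
  4453 nanojoules = 4453 × 10⁻³ microjoules = 4.453
  995400 nanojoules = 995400 × 10⁻³ microjoules = 995.4
Sum: 5.138 + 674.2 + 4.453 + 995.4 = 1679.191

1679.191 microjoules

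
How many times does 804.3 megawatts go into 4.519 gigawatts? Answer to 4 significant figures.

5.619

(4.519e9) / (804.3e6) = 0.0056186e3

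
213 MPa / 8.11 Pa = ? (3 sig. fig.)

(213 × 10^6) / (8.11) = 26.26 × 10^6

26300000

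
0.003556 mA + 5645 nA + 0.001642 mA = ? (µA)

10.843 µA

In µA:
  0.003556 mA = 0.003556e3 µA = 3.556
  5645 nA = 5645e-3 µA = 5.645
  0.001642 mA = 0.001642e3 µA = 1.642
Sum: 3.556 + 5.645 + 1.642 = 10.843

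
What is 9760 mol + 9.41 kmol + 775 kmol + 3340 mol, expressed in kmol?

797.51 kmol

In kmol:
  9760 mol = 9760 × 10^-3 kmol = 9.76
  9.41 kmol → 9.41
  775 kmol → 775
  3340 mol = 3340 × 10^-3 kmol = 3.34
Sum: 9.76 + 9.41 + 775 + 3.34 = 797.51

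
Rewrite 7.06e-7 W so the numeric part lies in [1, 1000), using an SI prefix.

706 nW

= 706e-9 W; 1e-9 is nano.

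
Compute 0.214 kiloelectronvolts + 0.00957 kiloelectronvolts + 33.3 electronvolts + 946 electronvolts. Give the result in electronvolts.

1202.87 electronvolts

In electronvolts:
  0.214 kiloelectronvolts = 0.214 × 10³ electronvolts = 214
  0.00957 kiloelectronvolts = 0.00957 × 10³ electronvolts = 9.57
  33.3 electronvolts → 33.3
  946 electronvolts → 946
Sum: 214 + 9.57 + 33.3 + 946 = 1202.87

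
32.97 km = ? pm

kilo = 1e3, pico = 1e-12; factor is 1e15.
32.97 × 1e15 = 32970000000000000

32970000000000000 pm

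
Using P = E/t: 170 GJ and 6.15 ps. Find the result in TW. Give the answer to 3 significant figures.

27600000000 TW

(170e9) / (6.15e-12) = 27.642e21 W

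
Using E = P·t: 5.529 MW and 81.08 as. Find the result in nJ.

0.44829132 nJ

5.529 × 10⁶ × 81.08 × 10⁻¹⁸ = 448.29132 × 10⁻¹² J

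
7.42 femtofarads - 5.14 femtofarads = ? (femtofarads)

In femtofarads:
  7.42 femtofarads → 7.42
  5.14 femtofarads → 5.14
Difference: 7.42 - 5.14 = 2.28

2.28 femtofarads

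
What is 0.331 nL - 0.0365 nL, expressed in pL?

294.5 pL

In pL:
  0.331 nL = 0.331e3 pL = 331
  0.0365 nL = 0.0365e3 pL = 36.5
Difference: 331 - 36.5 = 294.5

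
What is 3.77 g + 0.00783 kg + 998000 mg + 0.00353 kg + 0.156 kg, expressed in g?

In g:
  3.77 g → 3.77
  0.00783 kg = 0.00783 × 10^3 g = 7.83
  998000 mg = 998000 × 10^-3 g = 998
  0.00353 kg = 0.00353 × 10^3 g = 3.53
  0.156 kg = 0.156 × 10^3 g = 156
Sum: 3.77 + 7.83 + 998 + 3.53 + 156 = 1169.13

1169.13 g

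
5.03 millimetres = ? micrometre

5030 micrometres

milli = 10^-3, micro = 10^-6; factor is 10^3.
5.03 × 10^3 = 5030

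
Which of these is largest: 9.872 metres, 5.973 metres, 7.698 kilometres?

7.698 kilometres

9.872 metres = 9.872 metres
5.973 metres = 5.973 metres
7.698 kilometres = 7698 metres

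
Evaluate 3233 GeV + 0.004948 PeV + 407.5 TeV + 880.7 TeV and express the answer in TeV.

1296.381 TeV

In TeV:
  3233 GeV = 3233e-3 TeV = 3.233
  0.004948 PeV = 0.004948e3 TeV = 4.948
  407.5 TeV → 407.5
  880.7 TeV → 880.7
Sum: 3.233 + 4.948 + 407.5 + 880.7 = 1296.381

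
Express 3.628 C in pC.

(no prefix) = 10^0, pico = 10^-12; factor is 10^12.
3.628 × 10^12 = 3628000000000

3628000000000 pC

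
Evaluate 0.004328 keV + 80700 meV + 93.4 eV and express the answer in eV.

In eV:
  0.004328 keV = 0.004328 × 10^3 eV = 4.328
  80700 meV = 80700 × 10^-3 eV = 80.7
  93.4 eV → 93.4
Sum: 4.328 + 80.7 + 93.4 = 178.428

178.428 eV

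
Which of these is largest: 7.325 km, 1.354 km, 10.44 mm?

7.325 km

7.325 km = 7325 m
1.354 km = 1354 m
10.44 mm = 0.01044 m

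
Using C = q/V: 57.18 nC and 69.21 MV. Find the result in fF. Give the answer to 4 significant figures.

(57.18 × 10^-9) / (69.21 × 10^6) = 0.826181 × 10^-15 F

0.8262 fF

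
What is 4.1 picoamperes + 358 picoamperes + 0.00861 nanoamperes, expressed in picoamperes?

In picoamperes:
  4.1 picoamperes → 4.1
  358 picoamperes → 358
  0.00861 nanoamperes = 0.00861 × 10^3 picoamperes = 8.61
Sum: 4.1 + 358 + 8.61 = 370.71

370.71 picoamperes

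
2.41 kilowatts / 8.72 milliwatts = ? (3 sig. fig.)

(2.41 × 10³) / (8.72 × 10⁻³) = 0.2764 × 10⁶

276000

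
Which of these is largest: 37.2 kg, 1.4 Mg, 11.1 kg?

37.2 kg = 37200 g
1.4 Mg = 1400000 g
11.1 kg = 11100 g

1.4 Mg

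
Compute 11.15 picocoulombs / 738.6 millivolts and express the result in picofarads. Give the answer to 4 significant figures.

15.10 picofarads

(11.15 × 10^-12) / (738.6 × 10^-3) = 0.0150961 × 10^-9 F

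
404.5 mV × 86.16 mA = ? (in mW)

34.85172 mW

404.5 × 10⁻³ × 86.16 × 10⁻³ = 34851.72 × 10⁻⁶ W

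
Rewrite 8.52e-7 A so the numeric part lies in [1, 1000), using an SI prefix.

852 nA

= 852e-9 A; 1e-9 is nano.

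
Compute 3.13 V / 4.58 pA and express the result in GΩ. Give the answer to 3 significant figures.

(3.13) / (4.58 × 10⁻¹²) = 0.68341 × 10¹² Ω

683 GΩ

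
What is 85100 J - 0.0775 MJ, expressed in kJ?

In kJ:
  85100 J = 85100 × 10⁻³ kJ = 85.1
  0.0775 MJ = 0.0775 × 10³ kJ = 77.5
Difference: 85.1 - 77.5 = 7.6

7.6 kJ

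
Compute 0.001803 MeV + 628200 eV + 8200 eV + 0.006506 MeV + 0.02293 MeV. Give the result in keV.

667.639 keV

In keV:
  0.001803 MeV = 0.001803 × 10^3 keV = 1.803
  628200 eV = 628200 × 10^-3 keV = 628.2
  8200 eV = 8200 × 10^-3 keV = 8.2
  0.006506 MeV = 0.006506 × 10^3 keV = 6.506
  0.02293 MeV = 0.02293 × 10^3 keV = 22.93
Sum: 1.803 + 628.2 + 8.2 + 6.506 + 22.93 = 667.639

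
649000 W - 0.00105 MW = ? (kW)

647.95 kW

In kW:
  649000 W = 649000 × 10^-3 kW = 649
  0.00105 MW = 0.00105 × 10^3 kW = 1.05
Difference: 649 - 1.05 = 647.95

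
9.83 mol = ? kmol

(no prefix) = 10⁰, kilo = 10³; factor is 10⁻³.
9.83 × 10⁻³ = 0.00983

0.00983 kmol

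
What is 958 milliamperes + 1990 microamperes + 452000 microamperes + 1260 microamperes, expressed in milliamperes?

1413.25 milliamperes

In milliamperes:
  958 milliamperes → 958
  1990 microamperes = 1990 × 10^-3 milliamperes = 1.99
  452000 microamperes = 452000 × 10^-3 milliamperes = 452
  1260 microamperes = 1260 × 10^-3 milliamperes = 1.26
Sum: 958 + 1.99 + 452 + 1.26 = 1413.25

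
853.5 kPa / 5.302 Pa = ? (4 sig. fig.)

(853.5e3) / (5.302) = 160.98e3

161000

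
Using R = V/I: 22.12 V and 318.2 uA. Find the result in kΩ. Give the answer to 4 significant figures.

(22.12) / (318.2 × 10^-6) = 0.069516 × 10^6 Ω

69.52 kΩ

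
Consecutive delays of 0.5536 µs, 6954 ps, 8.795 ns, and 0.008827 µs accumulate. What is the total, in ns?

In ns:
  0.5536 µs = 0.5536e3 ns = 553.6
  6954 ps = 6954e-3 ns = 6.954
  8.795 ns → 8.795
  0.008827 µs = 0.008827e3 ns = 8.827
Sum: 553.6 + 6.954 + 8.795 + 8.827 = 578.176

578.176 ns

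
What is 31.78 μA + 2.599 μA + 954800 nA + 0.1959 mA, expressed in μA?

1185.079 μA

In μA:
  31.78 μA → 31.78
  2.599 μA → 2.599
  954800 nA = 954800 × 10^-3 μA = 954.8
  0.1959 mA = 0.1959 × 10^3 μA = 195.9
Sum: 31.78 + 2.599 + 954.8 + 195.9 = 1185.079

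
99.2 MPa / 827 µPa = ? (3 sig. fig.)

(99.2 × 10^6) / (827 × 10^-6) = 0.12 × 10^12

120000000000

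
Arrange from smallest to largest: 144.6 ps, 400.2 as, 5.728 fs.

400.2 as < 5.728 fs < 144.6 ps

144.6 ps = 0.0000000001446 s
400.2 as = 0.0000000000000004002 s
5.728 fs = 0.000000000000005728 s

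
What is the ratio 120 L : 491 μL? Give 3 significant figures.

(120) / (491 × 10⁻⁶) = 0.2444 × 10⁶

244000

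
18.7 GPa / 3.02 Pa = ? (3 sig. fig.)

(18.7e9) / (3.02) = 6.192e9

6190000000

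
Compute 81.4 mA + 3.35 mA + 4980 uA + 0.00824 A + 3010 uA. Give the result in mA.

100.98 mA

In mA:
  81.4 mA → 81.4
  3.35 mA → 3.35
  4980 uA = 4980 × 10⁻³ mA = 4.98
  0.00824 A = 0.00824 × 10³ mA = 8.24
  3010 uA = 3010 × 10⁻³ mA = 3.01
Sum: 81.4 + 3.35 + 4.98 + 8.24 + 3.01 = 100.98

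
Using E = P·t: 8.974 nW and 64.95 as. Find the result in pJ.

8.974 × 10⁻⁹ × 64.95 × 10⁻¹⁸ = 582.8613 × 10⁻²⁷ J

0.0000000000005828613 pJ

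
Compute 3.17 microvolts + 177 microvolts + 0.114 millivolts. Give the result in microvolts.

In microvolts:
  3.17 microvolts → 3.17
  177 microvolts → 177
  0.114 millivolts = 0.114 × 10³ microvolts = 114
Sum: 3.17 + 177 + 114 = 294.17

294.17 microvolts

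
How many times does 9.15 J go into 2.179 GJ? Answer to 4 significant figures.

238100000

(2.179 × 10^9) / (9.15) = 0.23814 × 10^9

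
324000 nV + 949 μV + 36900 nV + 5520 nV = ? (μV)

In μV:
  324000 nV = 324000 × 10^-3 μV = 324
  949 μV → 949
  36900 nV = 36900 × 10^-3 μV = 36.9
  5520 nV = 5520 × 10^-3 μV = 5.52
Sum: 324 + 949 + 36.9 + 5.52 = 1315.42

1315.42 μV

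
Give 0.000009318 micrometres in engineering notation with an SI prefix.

= 9.318 × 10⁻¹² metres; 10⁻¹² is pico.

9.318 picometres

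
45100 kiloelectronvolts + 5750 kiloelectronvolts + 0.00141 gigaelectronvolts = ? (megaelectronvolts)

52.26 megaelectronvolts

In megaelectronvolts:
  45100 kiloelectronvolts = 45100 × 10⁻³ megaelectronvolts = 45.1
  5750 kiloelectronvolts = 5750 × 10⁻³ megaelectronvolts = 5.75
  0.00141 gigaelectronvolts = 0.00141 × 10³ megaelectronvolts = 1.41
Sum: 45.1 + 5.75 + 1.41 = 52.26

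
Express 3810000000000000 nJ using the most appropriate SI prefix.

3.81 MJ

= 3.81 × 10^6 J; 10^6 is mega.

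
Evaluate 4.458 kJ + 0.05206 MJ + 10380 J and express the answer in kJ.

In kJ:
  4.458 kJ → 4.458
  0.05206 MJ = 0.05206 × 10³ kJ = 52.06
  10380 J = 10380 × 10⁻³ kJ = 10.38
Sum: 4.458 + 52.06 + 10.38 = 66.898

66.898 kJ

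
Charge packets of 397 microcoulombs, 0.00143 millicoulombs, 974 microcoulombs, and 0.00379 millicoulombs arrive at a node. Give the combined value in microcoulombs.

In microcoulombs:
  397 microcoulombs → 397
  0.00143 millicoulombs = 0.00143e3 microcoulombs = 1.43
  974 microcoulombs → 974
  0.00379 millicoulombs = 0.00379e3 microcoulombs = 3.79
Sum: 397 + 1.43 + 974 + 3.79 = 1376.22

1376.22 microcoulombs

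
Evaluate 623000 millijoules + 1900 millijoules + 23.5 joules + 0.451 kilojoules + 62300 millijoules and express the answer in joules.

1161.7 joules

In joules:
  623000 millijoules = 623000e-3 joules = 623
  1900 millijoules = 1900e-3 joules = 1.9
  23.5 joules → 23.5
  0.451 kilojoules = 0.451e3 joules = 451
  62300 millijoules = 62300e-3 joules = 62.3
Sum: 623 + 1.9 + 23.5 + 451 + 62.3 = 1161.7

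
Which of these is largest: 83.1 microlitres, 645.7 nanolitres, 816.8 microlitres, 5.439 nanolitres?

83.1 microlitres = 0.0000831 litres
645.7 nanolitres = 0.0000006457 litres
816.8 microlitres = 0.0008168 litres
5.439 nanolitres = 0.000000005439 litres

816.8 microlitres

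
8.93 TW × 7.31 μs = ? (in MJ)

8.93 × 10¹² × 7.31 × 10⁻⁶ = 65.2783 × 10⁶ J

65.2783 MJ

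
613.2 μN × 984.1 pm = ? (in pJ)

613.2 × 10⁻⁶ × 984.1 × 10⁻¹² = 603450.12 × 10⁻¹⁸ J

0.60345012 pJ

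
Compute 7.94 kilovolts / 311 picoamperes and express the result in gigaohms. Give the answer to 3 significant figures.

25500 gigaohms

(7.94 × 10³) / (311 × 10⁻¹²) = 0.025531 × 10¹⁵ Ω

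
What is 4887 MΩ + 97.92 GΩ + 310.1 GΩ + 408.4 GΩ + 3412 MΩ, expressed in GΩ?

In GΩ:
  4887 MΩ = 4887 × 10^-3 GΩ = 4.887
  97.92 GΩ → 97.92
  310.1 GΩ → 310.1
  408.4 GΩ → 408.4
  3412 MΩ = 3412 × 10^-3 GΩ = 3.412
Sum: 4.887 + 97.92 + 310.1 + 408.4 + 3.412 = 824.719

824.719 GΩ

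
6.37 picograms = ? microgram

pico = 10⁻¹², micro = 10⁻⁶; factor is 10⁻⁶.
6.37 × 10⁻⁶ = 0.00000637

0.00000637 micrograms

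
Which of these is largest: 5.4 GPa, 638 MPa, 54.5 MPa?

5.4 GPa = 5400000000 Pa
638 MPa = 638000000 Pa
54.5 MPa = 54500000 Pa

5.4 GPa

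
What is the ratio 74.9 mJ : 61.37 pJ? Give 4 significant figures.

1220000000

(74.9e-3) / (61.37e-12) = 1.2205e9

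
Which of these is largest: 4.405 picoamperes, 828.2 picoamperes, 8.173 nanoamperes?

8.173 nanoamperes

4.405 picoamperes = 0.000000000004405 amperes
828.2 picoamperes = 0.0000000008282 amperes
8.173 nanoamperes = 0.000000008173 amperes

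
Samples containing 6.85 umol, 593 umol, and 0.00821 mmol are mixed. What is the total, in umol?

608.06 umol

In umol:
  6.85 umol → 6.85
  593 umol → 593
  0.00821 mmol = 0.00821e3 umol = 8.21
Sum: 6.85 + 593 + 8.21 = 608.06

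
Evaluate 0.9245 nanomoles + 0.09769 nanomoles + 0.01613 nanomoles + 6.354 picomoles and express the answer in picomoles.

In picomoles:
  0.9245 nanomoles = 0.9245 × 10^3 picomoles = 924.5
  0.09769 nanomoles = 0.09769 × 10^3 picomoles = 97.69
  0.01613 nanomoles = 0.01613 × 10^3 picomoles = 16.13
  6.354 picomoles → 6.354
Sum: 924.5 + 97.69 + 16.13 + 6.354 = 1044.674

1044.674 picomoles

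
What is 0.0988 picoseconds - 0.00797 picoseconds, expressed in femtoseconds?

In femtoseconds:
  0.0988 picoseconds = 0.0988 × 10^3 femtoseconds = 98.8
  0.00797 picoseconds = 0.00797 × 10^3 femtoseconds = 7.97
Difference: 98.8 - 7.97 = 90.83

90.83 femtoseconds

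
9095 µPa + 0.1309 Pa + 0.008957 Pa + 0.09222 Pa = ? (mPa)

In mPa:
  9095 µPa = 9095 × 10⁻³ mPa = 9.095
  0.1309 Pa = 0.1309 × 10³ mPa = 130.9
  0.008957 Pa = 0.008957 × 10³ mPa = 8.957
  0.09222 Pa = 0.09222 × 10³ mPa = 92.22
Sum: 9.095 + 130.9 + 8.957 + 92.22 = 241.172

241.172 mPa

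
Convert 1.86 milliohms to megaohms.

milli = 1e-3, mega = 1e6; factor is 1e-9.
1.86 × 1e-9 = 0.00000000186

0.00000000186 megaohms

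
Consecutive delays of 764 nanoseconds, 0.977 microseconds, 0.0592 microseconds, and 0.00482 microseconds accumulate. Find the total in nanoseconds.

1805.02 nanoseconds

In nanoseconds:
  764 nanoseconds → 764
  0.977 microseconds = 0.977 × 10^3 nanoseconds = 977
  0.0592 microseconds = 0.0592 × 10^3 nanoseconds = 59.2
  0.00482 microseconds = 0.00482 × 10^3 nanoseconds = 4.82
Sum: 764 + 977 + 59.2 + 4.82 = 1805.02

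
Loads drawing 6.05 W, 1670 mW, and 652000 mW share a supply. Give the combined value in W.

In W:
  6.05 W → 6.05
  1670 mW = 1670 × 10^-3 W = 1.67
  652000 mW = 652000 × 10^-3 W = 652
Sum: 6.05 + 1.67 + 652 = 659.72

659.72 W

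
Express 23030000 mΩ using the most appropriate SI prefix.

= 23.03e3 Ω; 1e3 is kilo.

23.03 kΩ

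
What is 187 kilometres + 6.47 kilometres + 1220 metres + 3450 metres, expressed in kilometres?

198.14 kilometres

In kilometres:
  187 kilometres → 187
  6.47 kilometres → 6.47
  1220 metres = 1220 × 10^-3 kilometres = 1.22
  3450 metres = 3450 × 10^-3 kilometres = 3.45
Sum: 187 + 6.47 + 1.22 + 3.45 = 198.14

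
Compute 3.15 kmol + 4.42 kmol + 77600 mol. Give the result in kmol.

In kmol:
  3.15 kmol → 3.15
  4.42 kmol → 4.42
  77600 mol = 77600 × 10^-3 kmol = 77.6
Sum: 3.15 + 4.42 + 77.6 = 85.17

85.17 kmol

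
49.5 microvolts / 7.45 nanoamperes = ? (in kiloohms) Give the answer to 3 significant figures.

6.64 kiloohms

(49.5 × 10⁻⁶) / (7.45 × 10⁻⁹) = 6.6443 × 10³ Ω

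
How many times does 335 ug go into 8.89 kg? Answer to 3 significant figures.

26500000

(8.89 × 10^3) / (335 × 10^-6) = 0.02654 × 10^9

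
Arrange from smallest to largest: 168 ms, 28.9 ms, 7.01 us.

7.01 us < 28.9 ms < 168 ms

168 ms = 0.168 s
28.9 ms = 0.0289 s
7.01 us = 0.00000701 s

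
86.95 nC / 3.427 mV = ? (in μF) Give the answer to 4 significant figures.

25.37 μF

(86.95e-9) / (3.427e-3) = 25.372e-6 F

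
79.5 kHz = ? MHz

0.0795 MHz

kilo = 1e3, mega = 1e6; factor is 1e-3.
79.5 × 1e-3 = 0.0795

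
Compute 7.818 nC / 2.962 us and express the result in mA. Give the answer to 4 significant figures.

2.639 mA

(7.818 × 10^-9) / (2.962 × 10^-6) = 2.63943 × 10^-3 A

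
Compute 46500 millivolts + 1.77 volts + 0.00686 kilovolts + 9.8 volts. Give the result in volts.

In volts:
  46500 millivolts = 46500e-3 volts = 46.5
  1.77 volts → 1.77
  0.00686 kilovolts = 0.00686e3 volts = 6.86
  9.8 volts → 9.8
Sum: 46.5 + 1.77 + 6.86 + 9.8 = 64.93

64.93 volts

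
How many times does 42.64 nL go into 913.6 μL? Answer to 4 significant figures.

(913.6e-6) / (42.64e-9) = 21.426e3

21430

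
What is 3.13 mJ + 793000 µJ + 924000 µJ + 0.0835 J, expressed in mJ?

1803.63 mJ

In mJ:
  3.13 mJ → 3.13
  793000 µJ = 793000 × 10^-3 mJ = 793
  924000 µJ = 924000 × 10^-3 mJ = 924
  0.0835 J = 0.0835 × 10^3 mJ = 83.5
Sum: 3.13 + 793 + 924 + 83.5 = 1803.63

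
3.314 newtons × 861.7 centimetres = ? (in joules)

28.556738 joules

3.314 × 861.7e-2 = 2855.6738e-2 J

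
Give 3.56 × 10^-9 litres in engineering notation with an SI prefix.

= 3.56 × 10^-9 litres; 10^-9 is nano.

3.56 nanolitres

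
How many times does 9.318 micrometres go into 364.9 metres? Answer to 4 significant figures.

(364.9) / (9.318e-6) = 39.161e6

39160000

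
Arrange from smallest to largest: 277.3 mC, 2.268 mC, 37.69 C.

277.3 mC = 0.2773 C
2.268 mC = 0.002268 C
37.69 C = 37.69 C

2.268 mC < 277.3 mC < 37.69 C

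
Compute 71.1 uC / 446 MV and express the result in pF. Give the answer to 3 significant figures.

0.159 pF

(71.1 × 10⁻⁶) / (446 × 10⁶) = 0.15942 × 10⁻¹² F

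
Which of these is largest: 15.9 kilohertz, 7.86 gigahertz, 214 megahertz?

15.9 kilohertz = 15900 hertz
7.86 gigahertz = 7860000000 hertz
214 megahertz = 214000000 hertz

7.86 gigahertz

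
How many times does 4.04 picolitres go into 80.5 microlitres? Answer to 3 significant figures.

19900000

(80.5e-6) / (4.04e-12) = 19.93e6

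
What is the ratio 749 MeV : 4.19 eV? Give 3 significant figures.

(749 × 10⁶) / (4.19) = 178.8 × 10⁶

179000000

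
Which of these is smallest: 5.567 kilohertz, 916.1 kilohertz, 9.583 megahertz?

5.567 kilohertz = 5567 hertz
916.1 kilohertz = 916100 hertz
9.583 megahertz = 9583000 hertz

5.567 kilohertz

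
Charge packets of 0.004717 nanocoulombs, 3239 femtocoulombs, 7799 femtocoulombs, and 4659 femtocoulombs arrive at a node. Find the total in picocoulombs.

In picocoulombs:
  0.004717 nanocoulombs = 0.004717e3 picocoulombs = 4.717
  3239 femtocoulombs = 3239e-3 picocoulombs = 3.239
  7799 femtocoulombs = 7799e-3 picocoulombs = 7.799
  4659 femtocoulombs = 4659e-3 picocoulombs = 4.659
Sum: 4.717 + 3.239 + 7.799 + 4.659 = 20.414

20.414 picocoulombs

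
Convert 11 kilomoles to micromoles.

kilo = 10³, micro = 10⁻⁶; factor is 10⁹.
11 × 10⁹ = 11000000000

11000000000 micromoles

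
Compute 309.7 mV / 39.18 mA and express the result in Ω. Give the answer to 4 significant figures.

(309.7 × 10⁻³) / (39.18 × 10⁻³) = 7.90454 Ω

7.905 Ω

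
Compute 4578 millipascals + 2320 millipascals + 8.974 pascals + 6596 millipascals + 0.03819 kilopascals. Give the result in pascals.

60.658 pascals

In pascals:
  4578 millipascals = 4578e-3 pascals = 4.578
  2320 millipascals = 2320e-3 pascals = 2.32
  8.974 pascals → 8.974
  6596 millipascals = 6596e-3 pascals = 6.596
  0.03819 kilopascals = 0.03819e3 pascals = 38.19
Sum: 4.578 + 2.32 + 8.974 + 6.596 + 38.19 = 60.658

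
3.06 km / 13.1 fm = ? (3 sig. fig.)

(3.06 × 10³) / (13.1 × 10⁻¹⁵) = 0.2336 × 10¹⁸

234000000000000000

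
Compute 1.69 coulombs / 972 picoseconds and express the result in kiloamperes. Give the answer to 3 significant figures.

1740000 kiloamperes

(1.69) / (972e-12) = 0.0017387e12 A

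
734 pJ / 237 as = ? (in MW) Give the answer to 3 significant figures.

(734 × 10^-12) / (237 × 10^-18) = 3.097 × 10^6 W

3.10 MW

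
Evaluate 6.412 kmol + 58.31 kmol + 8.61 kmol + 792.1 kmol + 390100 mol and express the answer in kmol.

In kmol:
  6.412 kmol → 6.412
  58.31 kmol → 58.31
  8.61 kmol → 8.61
  792.1 kmol → 792.1
  390100 mol = 390100 × 10⁻³ kmol = 390.1
Sum: 6.412 + 58.31 + 8.61 + 792.1 + 390.1 = 1255.532

1255.532 kmol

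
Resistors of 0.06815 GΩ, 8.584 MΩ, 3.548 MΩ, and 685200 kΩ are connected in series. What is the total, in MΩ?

In MΩ:
  0.06815 GΩ = 0.06815 × 10³ MΩ = 68.15
  8.584 MΩ → 8.584
  3.548 MΩ → 3.548
  685200 kΩ = 685200 × 10⁻³ MΩ = 685.2
Sum: 68.15 + 8.584 + 3.548 + 685.2 = 765.482

765.482 MΩ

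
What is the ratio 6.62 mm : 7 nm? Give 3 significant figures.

946000

(6.62 × 10^-3) / (7 × 10^-9) = 0.9457 × 10^6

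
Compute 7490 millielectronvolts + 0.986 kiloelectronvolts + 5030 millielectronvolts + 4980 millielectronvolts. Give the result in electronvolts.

1003.5 electronvolts

In electronvolts:
  7490 millielectronvolts = 7490e-3 electronvolts = 7.49
  0.986 kiloelectronvolts = 0.986e3 electronvolts = 986
  5030 millielectronvolts = 5030e-3 electronvolts = 5.03
  4980 millielectronvolts = 4980e-3 electronvolts = 4.98
Sum: 7.49 + 986 + 5.03 + 4.98 = 1003.5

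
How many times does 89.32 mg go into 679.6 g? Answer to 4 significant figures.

7609

(679.6) / (89.32 × 10^-3) = 7.6086 × 10^3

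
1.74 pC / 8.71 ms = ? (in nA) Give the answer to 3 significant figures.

0.200 nA

(1.74 × 10⁻¹²) / (8.71 × 10⁻³) = 0.19977 × 10⁻⁹ A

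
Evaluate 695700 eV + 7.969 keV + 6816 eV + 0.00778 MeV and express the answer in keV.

718.265 keV

In keV:
  695700 eV = 695700e-3 keV = 695.7
  7.969 keV → 7.969
  6816 eV = 6816e-3 keV = 6.816
  0.00778 MeV = 0.00778e3 keV = 7.78
Sum: 695.7 + 7.969 + 6.816 + 7.78 = 718.265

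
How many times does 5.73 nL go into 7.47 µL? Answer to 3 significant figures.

(7.47e-6) / (5.73e-9) = 1.304e3

1300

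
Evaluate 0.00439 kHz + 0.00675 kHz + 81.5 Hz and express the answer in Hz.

In Hz:
  0.00439 kHz = 0.00439 × 10^3 Hz = 4.39
  0.00675 kHz = 0.00675 × 10^3 Hz = 6.75
  81.5 Hz → 81.5
Sum: 4.39 + 6.75 + 81.5 = 92.64

92.64 Hz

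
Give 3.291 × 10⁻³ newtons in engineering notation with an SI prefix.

3.291 millinewtons

= 3.291 × 10⁻³ newtons; 10⁻³ is milli.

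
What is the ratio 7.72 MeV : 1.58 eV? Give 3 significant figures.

(7.72e6) / (1.58) = 4.886e6

4890000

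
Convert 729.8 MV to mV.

mega = 10⁶, milli = 10⁻³; factor is 10⁹.
729.8 × 10⁹ = 729800000000

729800000000 mV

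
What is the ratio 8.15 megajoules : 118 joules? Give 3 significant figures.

69100

(8.15e6) / (118) = 0.06907e6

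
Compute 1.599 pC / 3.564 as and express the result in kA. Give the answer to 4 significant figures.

448.7 kA

(1.599 × 10^-12) / (3.564 × 10^-18) = 0.448653 × 10^6 A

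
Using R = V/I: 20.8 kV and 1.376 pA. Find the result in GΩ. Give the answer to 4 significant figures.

(20.8e3) / (1.376e-12) = 15.1163e15 Ω

15120000 GΩ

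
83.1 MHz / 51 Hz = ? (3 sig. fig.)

(83.1 × 10⁶) / (51) = 1.629 × 10⁶

1630000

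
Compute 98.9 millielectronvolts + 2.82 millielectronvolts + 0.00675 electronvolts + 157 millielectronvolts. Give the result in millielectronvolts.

265.47 millielectronvolts

In millielectronvolts:
  98.9 millielectronvolts → 98.9
  2.82 millielectronvolts → 2.82
  0.00675 electronvolts = 0.00675 × 10³ millielectronvolts = 6.75
  157 millielectronvolts → 157
Sum: 98.9 + 2.82 + 6.75 + 157 = 265.47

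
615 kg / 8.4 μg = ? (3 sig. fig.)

(615e3) / (8.4e-6) = 73.21e9

73200000000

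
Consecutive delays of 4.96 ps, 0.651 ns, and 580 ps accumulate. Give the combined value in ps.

1235.96 ps

In ps:
  4.96 ps → 4.96
  0.651 ns = 0.651 × 10³ ps = 651
  580 ps → 580
Sum: 4.96 + 651 + 580 = 1235.96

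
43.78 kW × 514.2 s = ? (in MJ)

43.78e3 × 514.2 = 22511.676e3 J

22.511676 MJ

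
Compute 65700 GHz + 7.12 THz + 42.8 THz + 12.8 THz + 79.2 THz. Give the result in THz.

207.62 THz

In THz:
  65700 GHz = 65700 × 10^-3 THz = 65.7
  7.12 THz → 7.12
  42.8 THz → 42.8
  12.8 THz → 12.8
  79.2 THz → 79.2
Sum: 65.7 + 7.12 + 42.8 + 12.8 + 79.2 = 207.62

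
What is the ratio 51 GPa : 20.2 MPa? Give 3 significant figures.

(51e9) / (20.2e6) = 2.525e3

2520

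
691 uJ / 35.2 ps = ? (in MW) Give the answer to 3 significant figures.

19.6 MW

(691 × 10⁻⁶) / (35.2 × 10⁻¹²) = 19.631 × 10⁶ W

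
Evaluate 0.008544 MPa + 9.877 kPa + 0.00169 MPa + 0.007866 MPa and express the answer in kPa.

In kPa:
  0.008544 MPa = 0.008544 × 10³ kPa = 8.544
  9.877 kPa → 9.877
  0.00169 MPa = 0.00169 × 10³ kPa = 1.69
  0.007866 MPa = 0.007866 × 10³ kPa = 7.866
Sum: 8.544 + 9.877 + 1.69 + 7.866 = 27.977

27.977 kPa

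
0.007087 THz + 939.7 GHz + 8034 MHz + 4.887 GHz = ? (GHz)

959.708 GHz

In GHz:
  0.007087 THz = 0.007087 × 10^3 GHz = 7.087
  939.7 GHz → 939.7
  8034 MHz = 8034 × 10^-3 GHz = 8.034
  4.887 GHz → 4.887
Sum: 7.087 + 939.7 + 8.034 + 4.887 = 959.708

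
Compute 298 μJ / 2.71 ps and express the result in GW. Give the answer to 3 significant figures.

0.110 GW

(298 × 10⁻⁶) / (2.71 × 10⁻¹²) = 109.96 × 10⁶ W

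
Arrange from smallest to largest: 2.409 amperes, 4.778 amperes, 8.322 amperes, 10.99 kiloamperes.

2.409 amperes < 4.778 amperes < 8.322 amperes < 10.99 kiloamperes

2.409 amperes = 2.409 amperes
4.778 amperes = 4.778 amperes
8.322 amperes = 8.322 amperes
10.99 kiloamperes = 10990 amperes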